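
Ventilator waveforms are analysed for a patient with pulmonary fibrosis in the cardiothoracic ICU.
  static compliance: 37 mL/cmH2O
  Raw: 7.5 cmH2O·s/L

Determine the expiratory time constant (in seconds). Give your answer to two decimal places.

0.28

τ = R × C = 7.5 × 37 mL/cmH2O = 7.5 × 0.037 L/cmH2O = 0.2775 s.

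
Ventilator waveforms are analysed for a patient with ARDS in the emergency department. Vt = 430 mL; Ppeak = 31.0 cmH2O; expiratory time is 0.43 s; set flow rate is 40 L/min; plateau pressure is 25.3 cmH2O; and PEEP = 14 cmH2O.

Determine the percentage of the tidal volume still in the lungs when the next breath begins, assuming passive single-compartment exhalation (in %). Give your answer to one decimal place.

26.7

Flow: 40 L/min ÷ 60 = 0.6667 L/s.
R = (PIP − Pplat)/V̇ = (31.0 − 25.3) / 0.6667 = 5.7/0.6667 = 8.55 cmH2O·s/L.
C = Vt/(Pplat − PEEP) = 430.0 / (25.3 − 14) = 430.0/11.3 = 38.053 mL/cmH2O.
τ = R × C = 8.55 × 0.03805 L/cmH2O = 0.3253 s.
Fraction remaining at end-expiration = e^(−Te/τ) = e^(−0.43/0.3253) = 0.2666 → 26.66%.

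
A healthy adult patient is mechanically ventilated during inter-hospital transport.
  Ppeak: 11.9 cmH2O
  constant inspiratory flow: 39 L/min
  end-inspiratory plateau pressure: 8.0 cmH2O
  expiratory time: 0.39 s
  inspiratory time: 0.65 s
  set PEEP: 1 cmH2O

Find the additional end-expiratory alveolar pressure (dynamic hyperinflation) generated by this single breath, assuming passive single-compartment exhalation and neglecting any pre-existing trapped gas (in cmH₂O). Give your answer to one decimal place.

2.4

Flow: 39 L/min ÷ 60 = 0.65 L/s.
Vt = flow × Ti = 0.65 L/s × 0.65 s × 1000 mL/L = 422.5 mL.
R = (PIP − Pplat)/V̇ = (11.9 − 8.0) / 0.65 = 3.9/0.65 = 6.0 cmH2O·s/L.
C = Vt/(Pplat − PEEP) = 422.5 / (8.0 − 1) = 422.5/7.0 = 60.357 mL/cmH2O.
τ = R × C = 6.0 × 0.06036 L/cmH2O = 0.3622 s.
Fraction remaining = e^(−Te/τ) = e^(−0.39/0.3622) = 0.3407; trapped volume = 422.5 × 0.3407 = 143.95 mL.
Additional alveolar pressure from trapping ≈ V_trapped / C = 143.95 / 60.357 = 2.385 cmH2O.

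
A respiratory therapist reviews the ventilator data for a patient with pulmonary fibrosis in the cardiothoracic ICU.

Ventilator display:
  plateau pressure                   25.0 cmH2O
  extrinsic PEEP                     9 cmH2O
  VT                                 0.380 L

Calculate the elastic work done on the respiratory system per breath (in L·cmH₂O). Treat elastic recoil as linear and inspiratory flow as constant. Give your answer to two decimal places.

3.04

Elastic work ≈ ½ × (Pplat − PEEP) × Vt = 0.5 × (25.0 − 9) × 0.380 L = 0.5 × 16.0 × 0.380 = 3.04 L·cmH2O.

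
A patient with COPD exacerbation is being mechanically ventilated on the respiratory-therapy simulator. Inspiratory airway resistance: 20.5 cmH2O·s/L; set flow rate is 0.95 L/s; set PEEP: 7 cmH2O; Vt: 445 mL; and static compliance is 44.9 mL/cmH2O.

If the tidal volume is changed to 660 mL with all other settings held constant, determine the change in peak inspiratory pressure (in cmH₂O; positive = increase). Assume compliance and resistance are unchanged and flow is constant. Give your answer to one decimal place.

PIP = Vt/C + R·V̇ + PEEP (constant-flow equation of motion).
Only the elastic term changes: ΔPIP = ΔVt / C = (660 − 445) / 44.9 = 4.788 cmH2O.

4.8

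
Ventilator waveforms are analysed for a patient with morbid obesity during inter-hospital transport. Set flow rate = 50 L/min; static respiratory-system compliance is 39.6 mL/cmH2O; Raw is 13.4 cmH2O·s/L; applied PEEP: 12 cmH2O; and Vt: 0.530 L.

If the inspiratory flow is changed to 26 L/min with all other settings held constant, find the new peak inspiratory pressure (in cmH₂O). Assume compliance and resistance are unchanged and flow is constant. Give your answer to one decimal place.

31.2

Flow: 50 L/min ÷ 60 = 0.8333 L/s.
New flow: 26 L/min ÷ 60 = 0.4333 L/s.
PIP = Vt/C + R·V̇ + PEEP (constant-flow equation of motion).
Only the resistive term changes: ΔPIP = R × ΔV̇ = 13.4 × (0.4333 − 0.8333) = 13.4 × -0.4 = -5.36 cmH2O.
Original PIP = 530/39.6 + 13.4×0.8333 + 12 = 36.55 cmH2O; new PIP = 36.55 + (-5.36) = 31.19 cmH2O.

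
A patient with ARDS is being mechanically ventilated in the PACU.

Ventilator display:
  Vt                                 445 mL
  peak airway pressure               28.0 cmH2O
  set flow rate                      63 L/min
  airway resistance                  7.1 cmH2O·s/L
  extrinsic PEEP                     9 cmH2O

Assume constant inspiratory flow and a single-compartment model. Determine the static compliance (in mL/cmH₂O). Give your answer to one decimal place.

38.5

Flow: 63 L/min ÷ 60 = 1.05 L/s.
Equation of motion (constant flow): PIP = Vt/C + R·V̇ + PEEP.
Vt/C = PIP − R·V̇ − PEEP = 28.0 − 7.1×1.05 − 9 = 28.0 − 7.455 − 9 = 11.545 cmH2O.
C = Vt / 11.545 = 445 / 11.545 = 38.545 mL/cmH2O.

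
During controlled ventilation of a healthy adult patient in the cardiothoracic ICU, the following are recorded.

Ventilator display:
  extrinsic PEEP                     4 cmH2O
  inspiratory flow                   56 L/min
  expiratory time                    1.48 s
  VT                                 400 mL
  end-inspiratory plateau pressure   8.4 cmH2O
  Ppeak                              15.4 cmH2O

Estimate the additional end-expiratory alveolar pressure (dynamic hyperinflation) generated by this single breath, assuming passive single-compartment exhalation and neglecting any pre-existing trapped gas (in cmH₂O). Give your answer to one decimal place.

0.5

Flow: 56 L/min ÷ 60 = 0.9333 L/s.
R = (PIP − Pplat)/V̇ = (15.4 − 8.4) / 0.9333 = 7.0/0.9333 = 7.5 cmH2O·s/L.
C = Vt/(Pplat − PEEP) = 400.0 / (8.4 − 4) = 400.0/4.4 = 90.909 mL/cmH2O.
τ = R × C = 7.5 × 0.09091 L/cmH2O = 0.6818 s.
Fraction remaining = e^(−Te/τ) = e^(−1.48/0.6818) = 0.1141; trapped volume = 400.0 × 0.1141 = 45.64 mL.
Additional alveolar pressure from trapping ≈ V_trapped / C = 45.64 / 90.909 = 0.502 cmH2O.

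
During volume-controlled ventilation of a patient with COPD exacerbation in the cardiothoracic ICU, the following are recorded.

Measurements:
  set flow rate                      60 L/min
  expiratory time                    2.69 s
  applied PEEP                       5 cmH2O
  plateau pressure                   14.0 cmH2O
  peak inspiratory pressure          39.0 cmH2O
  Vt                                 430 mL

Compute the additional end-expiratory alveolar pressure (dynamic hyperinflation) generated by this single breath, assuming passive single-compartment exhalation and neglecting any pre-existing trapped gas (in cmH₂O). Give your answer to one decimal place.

0.9

Flow: 60 L/min ÷ 60 = 1 L/s.
R = (PIP − Pplat)/V̇ = (39.0 − 14.0) / 1 = 25.0/1 = 25.0 cmH2O·s/L.
C = Vt/(Pplat − PEEP) = 430.0 / (14.0 − 5) = 430.0/9.0 = 47.778 mL/cmH2O.
τ = R × C = 25.0 × 0.04778 L/cmH2O = 1.195 s.
Fraction remaining = e^(−Te/τ) = e^(−2.69/1.195) = 0.1053; trapped volume = 430.0 × 0.1053 = 45.279 mL.
Additional alveolar pressure from trapping ≈ V_trapped / C = 45.279 / 47.778 = 0.9477 cmH2O.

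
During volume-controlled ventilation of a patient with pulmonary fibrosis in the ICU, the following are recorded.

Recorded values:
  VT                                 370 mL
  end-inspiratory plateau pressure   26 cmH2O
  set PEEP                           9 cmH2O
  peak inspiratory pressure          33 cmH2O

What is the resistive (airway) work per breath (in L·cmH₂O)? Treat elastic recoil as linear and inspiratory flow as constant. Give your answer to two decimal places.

2.59

With constant inspiratory flow the resistive pressure is constant at PIP − Pplat = 33 − 26 = 7.0 cmH2O, so resistive work = 7.0 × 0.370 = 2.59 L·cmH2O.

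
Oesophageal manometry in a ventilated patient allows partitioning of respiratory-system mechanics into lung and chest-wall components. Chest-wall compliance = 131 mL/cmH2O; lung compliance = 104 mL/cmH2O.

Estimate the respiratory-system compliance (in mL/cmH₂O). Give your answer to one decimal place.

Lung and chest wall are elastances in series: 1/Crs = 1/CL + 1/Ccw.
1/Crs = 1/104 + 1/131 = 0.01725.
Crs = 57.971 mL/cmH2O.

58.0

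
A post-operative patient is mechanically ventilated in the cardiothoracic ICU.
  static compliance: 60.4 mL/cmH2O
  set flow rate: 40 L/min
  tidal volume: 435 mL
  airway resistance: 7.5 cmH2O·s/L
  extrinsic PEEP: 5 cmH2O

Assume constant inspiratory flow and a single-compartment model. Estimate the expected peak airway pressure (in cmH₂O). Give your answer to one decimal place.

Flow: 40 L/min ÷ 60 = 0.6667 L/s.
Equation of motion (constant flow): PIP = Vt/C + R·V̇ + PEEP.
PIP = 435/60.4 + 7.5×0.6667 + 5 = 7.202 + 5.0 + 5 = 17.202 cmH2O.

17.2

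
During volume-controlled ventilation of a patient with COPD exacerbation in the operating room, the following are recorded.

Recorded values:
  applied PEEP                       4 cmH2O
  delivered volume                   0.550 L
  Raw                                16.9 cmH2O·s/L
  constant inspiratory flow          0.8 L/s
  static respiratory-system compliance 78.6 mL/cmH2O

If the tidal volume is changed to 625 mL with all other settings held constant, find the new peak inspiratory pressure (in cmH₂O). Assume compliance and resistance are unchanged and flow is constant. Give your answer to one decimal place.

PIP = Vt/C + R·V̇ + PEEP (constant-flow equation of motion).
Only the elastic term changes: ΔPIP = ΔVt / C = (625 − 550) / 78.6 = 0.9542 cmH2O.
Original PIP = 550/78.6 + 16.9×0.8 + 4 = 24.517 cmH2O; new PIP = 24.517 + (0.9542) = 25.471 cmH2O.

25.5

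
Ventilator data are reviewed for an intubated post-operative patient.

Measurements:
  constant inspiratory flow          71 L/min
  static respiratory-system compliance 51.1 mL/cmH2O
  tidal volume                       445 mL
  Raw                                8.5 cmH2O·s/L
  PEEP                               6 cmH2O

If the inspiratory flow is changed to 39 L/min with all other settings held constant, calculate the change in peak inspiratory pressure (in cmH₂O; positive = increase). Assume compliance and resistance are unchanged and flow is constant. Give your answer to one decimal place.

Flow: 71 L/min ÷ 60 = 1.1833 L/s.
New flow: 39 L/min ÷ 60 = 0.65 L/s.
PIP = Vt/C + R·V̇ + PEEP (constant-flow equation of motion).
Only the resistive term changes: ΔPIP = R × ΔV̇ = 8.5 × (0.65 − 1.1833) = 8.5 × -0.5333 = -4.533 cmH2O.

-4.5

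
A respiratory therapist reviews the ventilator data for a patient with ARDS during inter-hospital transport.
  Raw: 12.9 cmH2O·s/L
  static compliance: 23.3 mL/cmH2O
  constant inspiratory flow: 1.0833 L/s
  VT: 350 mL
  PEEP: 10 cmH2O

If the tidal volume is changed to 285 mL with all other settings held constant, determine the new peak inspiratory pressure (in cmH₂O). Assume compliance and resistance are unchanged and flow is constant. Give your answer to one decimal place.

36.2

PIP = Vt/C + R·V̇ + PEEP (constant-flow equation of motion).
Only the elastic term changes: ΔPIP = ΔVt / C = (285 − 350) / 23.3 = -2.79 cmH2O.
Original PIP = 350/23.3 + 12.9×1.0833 + 10 = 38.996 cmH2O; new PIP = 38.996 + (-2.79) = 36.206 cmH2O.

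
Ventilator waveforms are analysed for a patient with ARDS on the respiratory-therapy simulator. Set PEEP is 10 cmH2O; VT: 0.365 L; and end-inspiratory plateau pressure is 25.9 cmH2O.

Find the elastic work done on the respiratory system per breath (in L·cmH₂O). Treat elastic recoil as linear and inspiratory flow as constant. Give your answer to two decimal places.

2.90

Elastic work ≈ ½ × (Pplat − PEEP) × Vt = 0.5 × (25.9 − 10) × 0.365 L = 0.5 × 15.9 × 0.365 = 2.902 L·cmH2O.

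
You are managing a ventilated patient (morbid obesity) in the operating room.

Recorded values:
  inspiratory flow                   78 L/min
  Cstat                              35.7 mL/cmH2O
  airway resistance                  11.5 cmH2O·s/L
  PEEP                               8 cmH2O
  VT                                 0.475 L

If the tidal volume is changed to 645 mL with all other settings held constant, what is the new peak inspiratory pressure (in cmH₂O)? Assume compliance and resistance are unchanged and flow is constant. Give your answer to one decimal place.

41.0

Flow: 78 L/min ÷ 60 = 1.3 L/s.
PIP = Vt/C + R·V̇ + PEEP (constant-flow equation of motion).
Only the elastic term changes: ΔPIP = ΔVt / C = (645 − 475) / 35.7 = 4.762 cmH2O.
Original PIP = 475/35.7 + 11.5×1.3 + 8 = 36.255 cmH2O; new PIP = 36.255 + (4.762) = 41.017 cmH2O.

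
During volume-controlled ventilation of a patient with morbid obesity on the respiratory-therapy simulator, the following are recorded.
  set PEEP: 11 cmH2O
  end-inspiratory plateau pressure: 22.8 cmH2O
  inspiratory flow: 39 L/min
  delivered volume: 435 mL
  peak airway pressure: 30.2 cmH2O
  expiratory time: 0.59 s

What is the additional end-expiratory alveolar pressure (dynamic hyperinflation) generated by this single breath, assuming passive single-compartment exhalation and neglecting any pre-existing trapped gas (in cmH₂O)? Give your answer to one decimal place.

2.9

Flow: 39 L/min ÷ 60 = 0.65 L/s.
R = (PIP − Pplat)/V̇ = (30.2 − 22.8) / 0.65 = 7.4/0.65 = 11.385 cmH2O·s/L.
C = Vt/(Pplat − PEEP) = 435.0 / (22.8 − 11) = 435.0/11.8 = 36.864 mL/cmH2O.
τ = R × C = 11.385 × 0.03686 L/cmH2O = 0.4197 s.
Fraction remaining = e^(−Te/τ) = e^(−0.59/0.4197) = 0.2452; trapped volume = 435.0 × 0.2452 = 106.66 mL.
Additional alveolar pressure from trapping ≈ V_trapped / C = 106.66 / 36.864 = 2.893 cmH2O.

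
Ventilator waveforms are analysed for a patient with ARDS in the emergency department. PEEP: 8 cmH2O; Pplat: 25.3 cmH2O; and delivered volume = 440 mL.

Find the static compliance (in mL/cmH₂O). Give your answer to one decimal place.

25.4

Cstat = Vt / (Pplat − PEEP) = 440 / (25.3 − 8) = 440 / 17.3 = 25.434 mL/cmH2O.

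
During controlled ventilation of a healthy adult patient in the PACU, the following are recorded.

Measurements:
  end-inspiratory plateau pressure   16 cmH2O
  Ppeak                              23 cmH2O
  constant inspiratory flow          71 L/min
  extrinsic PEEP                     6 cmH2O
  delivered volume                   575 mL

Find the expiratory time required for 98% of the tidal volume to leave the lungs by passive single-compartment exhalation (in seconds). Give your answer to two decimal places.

1.33

Flow: 71 L/min ÷ 60 = 1.1833 L/s.
R = (PIP − Pplat)/V̇ = (23 − 16) / 1.1833 = 7.0/1.1833 = 5.916 cmH2O·s/L.
C = Vt/(Pplat − PEEP) = 575.0 / (16 − 6) = 575.0/10.0 = 57.5 mL/cmH2O.
τ = R × C = 5.916 × 0.0575 L/cmH2O = 0.3402 s.
t = −τ·ln(1 − 0.98) = −0.3402·ln(0.02) = 1.331 s.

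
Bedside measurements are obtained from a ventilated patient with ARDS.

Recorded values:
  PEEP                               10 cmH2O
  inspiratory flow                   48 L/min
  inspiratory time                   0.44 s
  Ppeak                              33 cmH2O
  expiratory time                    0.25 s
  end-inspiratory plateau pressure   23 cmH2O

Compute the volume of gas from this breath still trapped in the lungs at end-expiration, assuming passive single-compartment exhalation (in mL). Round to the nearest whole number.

168

Flow: 48 L/min ÷ 60 = 0.8 L/s.
Vt = flow × Ti = 0.8 L/s × 0.44 s × 1000 mL/L = 352.0 mL.
R = (PIP − Pplat)/V̇ = (33 − 23) / 0.8 = 10.0/0.8 = 12.5 cmH2O·s/L.
C = Vt/(Pplat − PEEP) = 352.0 / (23 − 10) = 352.0/13.0 = 27.077 mL/cmH2O.
τ = R × C = 12.5 × 0.02708 L/cmH2O = 0.3385 s.
Fraction remaining = e^(−Te/τ) = e^(−0.25/0.3385) = 0.4778.
Trapped volume = 352.0 × 0.4778 = 168.19 mL.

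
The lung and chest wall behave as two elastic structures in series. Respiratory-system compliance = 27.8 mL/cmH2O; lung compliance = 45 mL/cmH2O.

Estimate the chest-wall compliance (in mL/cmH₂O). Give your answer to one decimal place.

1/Ccw = 1/Crs − 1/CL.
1/Ccw = 1/27.8 − 1/45 = 0.01375.
Ccw = 72.727 mL/cmH2O.

72.7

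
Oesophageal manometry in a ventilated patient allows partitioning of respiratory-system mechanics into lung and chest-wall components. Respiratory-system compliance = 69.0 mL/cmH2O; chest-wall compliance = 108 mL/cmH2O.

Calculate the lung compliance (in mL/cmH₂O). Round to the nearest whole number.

191

1/CL = 1/Crs − 1/Ccw.
1/CL = 1/69.0 − 1/108 = 0.005233.
CL = 191.09 mL/cmH2O.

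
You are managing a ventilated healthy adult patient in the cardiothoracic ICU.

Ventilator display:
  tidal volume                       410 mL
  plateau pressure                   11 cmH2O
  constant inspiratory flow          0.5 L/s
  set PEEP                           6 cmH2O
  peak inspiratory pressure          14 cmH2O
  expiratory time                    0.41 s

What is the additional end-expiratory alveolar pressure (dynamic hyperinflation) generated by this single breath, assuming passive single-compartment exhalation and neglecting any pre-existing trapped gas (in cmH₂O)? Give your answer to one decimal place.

2.2

R = (PIP − Pplat)/V̇ = (14 − 11) / 0.5 = 3.0/0.5 = 6.0 cmH2O·s/L.
C = Vt/(Pplat − PEEP) = 410.0 / (11 − 6) = 410.0/5.0 = 82.0 mL/cmH2O.
τ = R × C = 6.0 × 0.082 L/cmH2O = 0.492 s.
Fraction remaining = e^(−Te/τ) = e^(−0.41/0.492) = 0.4346; trapped volume = 410.0 × 0.4346 = 178.19 mL.
Additional alveolar pressure from trapping ≈ V_trapped / C = 178.19 / 82.0 = 2.173 cmH2O.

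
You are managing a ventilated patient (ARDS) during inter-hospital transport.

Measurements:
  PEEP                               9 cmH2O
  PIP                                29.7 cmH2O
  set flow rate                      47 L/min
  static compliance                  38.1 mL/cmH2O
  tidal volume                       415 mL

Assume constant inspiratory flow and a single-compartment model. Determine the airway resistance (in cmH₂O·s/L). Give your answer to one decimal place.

12.5

Flow: 47 L/min ÷ 60 = 0.7833 L/s.
Equation of motion (constant flow): PIP = Vt/C + R·V̇ + PEEP.
R·V̇ = PIP − Vt/C − PEEP = 29.7 − 415/38.1 − 9 = 29.7 − 10.892 − 9 = 9.808 cmH2O.
R = 9.808 / 0.7833 = 12.521 cmH2O·s/L.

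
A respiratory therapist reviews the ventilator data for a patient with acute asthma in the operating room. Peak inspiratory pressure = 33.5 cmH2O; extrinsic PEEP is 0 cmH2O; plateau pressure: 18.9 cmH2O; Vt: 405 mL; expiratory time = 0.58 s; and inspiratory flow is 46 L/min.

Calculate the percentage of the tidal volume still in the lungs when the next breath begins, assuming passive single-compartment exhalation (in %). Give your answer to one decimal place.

24.1

Flow: 46 L/min ÷ 60 = 0.7667 L/s.
R = (PIP − Pplat)/V̇ = (33.5 − 18.9) / 0.7667 = 14.6/0.7667 = 19.043 cmH2O·s/L.
C = Vt/(Pplat − PEEP) = 405.0 / (18.9 − 0) = 405.0/18.9 = 21.429 mL/cmH2O.
τ = R × C = 19.043 × 0.02143 L/cmH2O = 0.4081 s.
Fraction remaining at end-expiration = e^(−Te/τ) = e^(−0.58/0.4081) = 0.2414 → 24.14%.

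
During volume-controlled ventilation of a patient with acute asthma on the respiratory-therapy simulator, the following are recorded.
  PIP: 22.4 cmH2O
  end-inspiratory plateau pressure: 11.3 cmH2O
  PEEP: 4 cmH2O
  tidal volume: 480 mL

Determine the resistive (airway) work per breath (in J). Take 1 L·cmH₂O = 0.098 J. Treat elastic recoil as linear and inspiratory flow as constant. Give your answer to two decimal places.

With constant inspiratory flow the resistive pressure is constant at PIP − Pplat = 22.4 − 11.3 = 11.1 cmH2O, so resistive work = 11.1 × 0.480 = 5.328 L·cmH2O.
× 0.098 J/(L·cmH2O) → 0.5221 J.

0.52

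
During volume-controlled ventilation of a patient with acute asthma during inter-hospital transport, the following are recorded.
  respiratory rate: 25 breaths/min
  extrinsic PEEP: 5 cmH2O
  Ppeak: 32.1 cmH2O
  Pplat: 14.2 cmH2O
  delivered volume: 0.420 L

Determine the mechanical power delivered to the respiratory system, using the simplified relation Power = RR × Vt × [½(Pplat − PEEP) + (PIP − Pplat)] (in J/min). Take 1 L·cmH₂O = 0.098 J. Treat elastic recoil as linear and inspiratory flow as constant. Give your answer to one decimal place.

23.2

Per-breath work = Vt × [½(Pplat−PEEP) + (PIP−Pplat)] = 0.420 × [0.5×9.2 + 17.9] = 0.420 × 22.5 = 9.45 L·cmH2O.
Power = 25 × 9.45 = 236.25 L·cmH2O/min.
× 0.098 J/(L·cmH2O) → 23.153 J/min.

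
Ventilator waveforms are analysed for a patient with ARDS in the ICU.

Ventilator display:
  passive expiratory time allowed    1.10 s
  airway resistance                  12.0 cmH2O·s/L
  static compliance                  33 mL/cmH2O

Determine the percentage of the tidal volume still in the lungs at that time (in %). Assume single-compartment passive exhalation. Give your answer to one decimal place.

6.2

τ = R × C = 12.0 × 33 mL/cmH2O = 12.0 × 0.033 L/cmH2O = 0.396 s.
Passive exhalation: V(t)/V₀ = e^(−t/τ) = e^(−1.10/0.396) = 0.06218.
Fraction remaining = 0.06218 → 6.218%.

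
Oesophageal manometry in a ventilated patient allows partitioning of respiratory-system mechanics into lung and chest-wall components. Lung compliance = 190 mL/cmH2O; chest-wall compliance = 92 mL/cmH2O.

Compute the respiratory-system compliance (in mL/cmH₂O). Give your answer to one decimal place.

62.0

Lung and chest wall are elastances in series: 1/Crs = 1/CL + 1/Ccw.
1/Crs = 1/190 + 1/92 = 0.01613.
Crs = 61.996 mL/cmH2O.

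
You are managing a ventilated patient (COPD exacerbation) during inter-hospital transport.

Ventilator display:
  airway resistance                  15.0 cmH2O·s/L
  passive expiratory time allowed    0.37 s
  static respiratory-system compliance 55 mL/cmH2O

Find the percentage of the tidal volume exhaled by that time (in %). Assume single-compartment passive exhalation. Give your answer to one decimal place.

36.1

τ = R × C = 15.0 × 55 mL/cmH2O = 15.0 × 0.055 L/cmH2O = 0.825 s.
Passive exhalation: V(t)/V₀ = e^(−t/τ) = e^(−0.37/0.825) = 0.6386.
Fraction exhaled = 1 − 0.6386 = 0.3614 → 36.14%.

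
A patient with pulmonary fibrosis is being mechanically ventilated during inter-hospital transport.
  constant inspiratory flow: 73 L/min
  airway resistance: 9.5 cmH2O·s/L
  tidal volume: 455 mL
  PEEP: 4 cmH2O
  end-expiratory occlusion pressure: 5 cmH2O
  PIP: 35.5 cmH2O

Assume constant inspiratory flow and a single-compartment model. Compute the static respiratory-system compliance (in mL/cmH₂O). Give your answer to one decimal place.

24.0

Flow: 73 L/min ÷ 60 = 1.2167 L/s.
Total PEEP = 5 cmH2O (set 4 + intrinsic 1); this is the baseline alveolar pressure.
Equation of motion (constant flow): PIP = Vt/C + R·V̇ + PEEP.
Vt/C = PIP − R·V̇ − PEEP = 35.5 − 9.5×1.2167 − 5 = 35.5 − 11.559 − 5 = 18.941 cmH2O.
C = Vt / 18.941 = 455 / 18.941 = 24.022 mL/cmH2O.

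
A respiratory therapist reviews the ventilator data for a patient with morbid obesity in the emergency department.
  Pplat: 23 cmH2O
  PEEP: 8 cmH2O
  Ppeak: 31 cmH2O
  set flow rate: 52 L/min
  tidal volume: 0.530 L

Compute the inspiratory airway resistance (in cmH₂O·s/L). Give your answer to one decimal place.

Flow: 52 L/min ÷ 60 = 0.8667 L/s.
Raw = (PIP − Pplat) / flow = (31 − 23) / 0.8667 = 8.0 / 0.8667 = 9.23 cmH2O·s/L.

9.2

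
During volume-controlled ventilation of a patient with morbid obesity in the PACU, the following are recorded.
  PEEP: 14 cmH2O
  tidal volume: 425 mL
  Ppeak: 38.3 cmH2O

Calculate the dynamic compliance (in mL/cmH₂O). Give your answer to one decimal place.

Dynamic compliance = Vt / (PIP − PEEP) = 425 / (38.3 − 14) = 425 / 24.3 = 17.49 mL/cmH2O.

17.5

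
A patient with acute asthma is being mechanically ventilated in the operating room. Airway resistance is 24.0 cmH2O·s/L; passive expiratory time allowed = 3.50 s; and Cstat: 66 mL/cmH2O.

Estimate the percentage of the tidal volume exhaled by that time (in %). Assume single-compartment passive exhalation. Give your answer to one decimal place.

τ = R × C = 24.0 × 66 mL/cmH2O = 24.0 × 0.066 L/cmH2O = 1.584 s.
Passive exhalation: V(t)/V₀ = e^(−t/τ) = e^(−3.50/1.584) = 0.1097.
Fraction exhaled = 1 − 0.1097 = 0.8903 → 89.03%.

89.0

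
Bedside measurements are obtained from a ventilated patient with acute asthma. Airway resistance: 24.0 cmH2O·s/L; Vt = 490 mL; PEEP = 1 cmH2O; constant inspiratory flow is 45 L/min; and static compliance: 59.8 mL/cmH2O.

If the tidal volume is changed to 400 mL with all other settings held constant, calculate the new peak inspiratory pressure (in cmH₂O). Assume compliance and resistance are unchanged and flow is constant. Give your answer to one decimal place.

25.7

Flow: 45 L/min ÷ 60 = 0.75 L/s.
PIP = Vt/C + R·V̇ + PEEP (constant-flow equation of motion).
Only the elastic term changes: ΔPIP = ΔVt / C = (400 − 490) / 59.8 = -1.505 cmH2O.
Original PIP = 490/59.8 + 24.0×0.75 + 1 = 27.194 cmH2O; new PIP = 27.194 + (-1.505) = 25.689 cmH2O.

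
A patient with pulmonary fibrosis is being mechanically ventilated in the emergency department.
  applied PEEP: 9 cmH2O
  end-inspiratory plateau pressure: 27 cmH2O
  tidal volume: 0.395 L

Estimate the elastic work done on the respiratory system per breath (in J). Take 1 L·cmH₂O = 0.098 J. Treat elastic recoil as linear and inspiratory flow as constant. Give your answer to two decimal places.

Elastic work ≈ ½ × (Pplat − PEEP) × Vt = 0.5 × (27 − 9) × 0.395 L = 0.5 × 18.0 × 0.395 = 3.555 L·cmH2O.
× 0.098 J/(L·cmH2O) → 0.3484 J.

0.35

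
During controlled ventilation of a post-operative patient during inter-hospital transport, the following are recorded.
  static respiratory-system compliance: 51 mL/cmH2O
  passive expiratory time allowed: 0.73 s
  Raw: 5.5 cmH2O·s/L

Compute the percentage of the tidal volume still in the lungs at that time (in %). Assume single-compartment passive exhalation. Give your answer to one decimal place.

τ = R × C = 5.5 × 51 mL/cmH2O = 5.5 × 0.051 L/cmH2O = 0.2805 s.
Passive exhalation: V(t)/V₀ = e^(−t/τ) = e^(−0.73/0.2805) = 0.07409.
Fraction remaining = 0.07409 → 7.409%.

7.4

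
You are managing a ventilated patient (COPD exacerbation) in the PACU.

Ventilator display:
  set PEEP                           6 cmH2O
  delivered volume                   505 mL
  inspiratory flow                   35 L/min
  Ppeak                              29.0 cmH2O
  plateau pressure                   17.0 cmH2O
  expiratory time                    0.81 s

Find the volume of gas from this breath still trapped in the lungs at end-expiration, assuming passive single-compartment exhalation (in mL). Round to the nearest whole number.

Flow: 35 L/min ÷ 60 = 0.5833 L/s.
R = (PIP − Pplat)/V̇ = (29.0 − 17.0) / 0.5833 = 12.0/0.5833 = 20.573 cmH2O·s/L.
C = Vt/(Pplat − PEEP) = 505.0 / (17.0 − 6) = 505.0/11.0 = 45.909 mL/cmH2O.
τ = R × C = 20.573 × 0.04591 L/cmH2O = 0.9445 s.
Fraction remaining = e^(−Te/τ) = e^(−0.81/0.9445) = 0.4242.
Trapped volume = 505.0 × 0.4242 = 214.22 mL.

214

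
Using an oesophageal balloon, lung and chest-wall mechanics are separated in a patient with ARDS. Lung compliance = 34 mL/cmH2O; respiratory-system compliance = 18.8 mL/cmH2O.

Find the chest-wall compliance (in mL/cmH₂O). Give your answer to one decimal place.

42.1

1/Ccw = 1/Crs − 1/CL.
1/Ccw = 1/18.8 − 1/34 = 0.02378.
Ccw = 42.052 mL/cmH2O.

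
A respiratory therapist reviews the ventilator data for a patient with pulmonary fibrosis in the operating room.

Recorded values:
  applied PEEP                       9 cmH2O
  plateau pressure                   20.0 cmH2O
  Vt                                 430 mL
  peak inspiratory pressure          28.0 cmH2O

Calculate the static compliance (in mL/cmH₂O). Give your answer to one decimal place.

39.1

Cstat = Vt / (Pplat − PEEP) = 430 / (20.0 − 9) = 430 / 11.0 = 39.091 mL/cmH2O.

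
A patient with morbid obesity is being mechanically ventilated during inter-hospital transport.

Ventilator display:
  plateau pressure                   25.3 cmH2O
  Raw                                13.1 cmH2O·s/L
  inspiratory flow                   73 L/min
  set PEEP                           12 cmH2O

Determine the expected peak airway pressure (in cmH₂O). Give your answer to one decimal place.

41.2

Flow: 73 L/min ÷ 60 = 1.2167 L/s.
PIP = Pplat + Raw × flow = 25.3 + 13.1 × 1.2167 = 25.3 + 15.939 = 41.239 cmH2O.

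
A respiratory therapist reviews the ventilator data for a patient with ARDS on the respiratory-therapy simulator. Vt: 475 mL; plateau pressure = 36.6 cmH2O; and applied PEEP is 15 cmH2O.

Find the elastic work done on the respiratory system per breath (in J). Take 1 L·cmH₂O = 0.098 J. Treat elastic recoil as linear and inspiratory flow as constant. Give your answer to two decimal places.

0.50

Elastic work ≈ ½ × (Pplat − PEEP) × Vt = 0.5 × (36.6 − 15) × 0.475 L = 0.5 × 21.6 × 0.475 = 5.13 L·cmH2O.
× 0.098 J/(L·cmH2O) → 0.5027 J.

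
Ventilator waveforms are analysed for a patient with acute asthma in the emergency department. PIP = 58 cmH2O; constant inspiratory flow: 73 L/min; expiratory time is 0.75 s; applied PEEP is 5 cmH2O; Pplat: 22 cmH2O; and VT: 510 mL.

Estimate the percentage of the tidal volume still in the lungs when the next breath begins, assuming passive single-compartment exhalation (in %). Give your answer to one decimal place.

Flow: 73 L/min ÷ 60 = 1.2167 L/s.
R = (PIP − Pplat)/V̇ = (58 − 22) / 1.2167 = 36.0/1.2167 = 29.588 cmH2O·s/L.
C = Vt/(Pplat − PEEP) = 510.0 / (22 − 5) = 510.0/17.0 = 30.0 mL/cmH2O.
τ = R × C = 29.588 × 0.03 L/cmH2O = 0.8876 s.
Fraction remaining at end-expiration = e^(−Te/τ) = e^(−0.75/0.8876) = 0.4296 → 42.96%.

43.0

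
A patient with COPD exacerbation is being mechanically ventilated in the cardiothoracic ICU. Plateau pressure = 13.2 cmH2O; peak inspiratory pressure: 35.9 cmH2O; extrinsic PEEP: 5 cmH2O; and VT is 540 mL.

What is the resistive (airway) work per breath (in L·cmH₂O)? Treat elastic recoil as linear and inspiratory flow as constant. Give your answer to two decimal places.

With constant inspiratory flow the resistive pressure is constant at PIP − Pplat = 35.9 − 13.2 = 22.7 cmH2O, so resistive work = 22.7 × 0.540 = 12.258 L·cmH2O.

12.26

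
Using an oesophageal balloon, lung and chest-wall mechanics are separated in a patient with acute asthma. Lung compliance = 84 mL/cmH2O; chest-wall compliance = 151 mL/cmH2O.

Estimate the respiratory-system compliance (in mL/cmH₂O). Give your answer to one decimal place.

54.0

Lung and chest wall are elastances in series: 1/Crs = 1/CL + 1/Ccw.
1/Crs = 1/84 + 1/151 = 0.01853.
Crs = 53.967 mL/cmH2O.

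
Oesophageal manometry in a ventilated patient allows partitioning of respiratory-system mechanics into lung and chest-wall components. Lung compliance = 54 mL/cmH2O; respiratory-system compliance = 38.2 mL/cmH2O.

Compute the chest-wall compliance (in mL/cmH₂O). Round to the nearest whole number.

131

1/Ccw = 1/Crs − 1/CL.
1/Ccw = 1/38.2 − 1/54 = 0.007659.
Ccw = 130.57 mL/cmH2O.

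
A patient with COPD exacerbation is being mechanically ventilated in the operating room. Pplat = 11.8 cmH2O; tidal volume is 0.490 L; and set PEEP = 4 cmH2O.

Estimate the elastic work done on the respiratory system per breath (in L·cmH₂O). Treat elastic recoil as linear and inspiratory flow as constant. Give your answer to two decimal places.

Elastic work ≈ ½ × (Pplat − PEEP) × Vt = 0.5 × (11.8 − 4) × 0.490 L = 0.5 × 7.8 × 0.490 = 1.911 L·cmH2O.

1.91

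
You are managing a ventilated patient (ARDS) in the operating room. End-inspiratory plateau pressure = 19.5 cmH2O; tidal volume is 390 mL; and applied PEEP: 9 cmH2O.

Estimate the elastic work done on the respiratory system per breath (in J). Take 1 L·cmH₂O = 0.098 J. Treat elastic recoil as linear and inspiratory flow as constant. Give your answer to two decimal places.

Elastic work ≈ ½ × (Pplat − PEEP) × Vt = 0.5 × (19.5 − 9) × 0.390 L = 0.5 × 10.5 × 0.390 = 2.048 L·cmH2O.
× 0.098 J/(L·cmH2O) → 0.2007 J.

0.20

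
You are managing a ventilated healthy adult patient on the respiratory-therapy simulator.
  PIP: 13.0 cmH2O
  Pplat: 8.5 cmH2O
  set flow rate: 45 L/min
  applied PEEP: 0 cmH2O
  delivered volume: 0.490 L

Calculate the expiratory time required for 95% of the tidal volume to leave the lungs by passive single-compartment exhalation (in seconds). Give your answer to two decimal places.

1.04

Flow: 45 L/min ÷ 60 = 0.75 L/s.
R = (PIP − Pplat)/V̇ = (13.0 − 8.5) / 0.75 = 4.5/0.75 = 6.0 cmH2O·s/L.
C = Vt/(Pplat − PEEP) = 490.0 / (8.5 − 0) = 490.0/8.5 = 57.647 mL/cmH2O.
τ = R × C = 6.0 × 0.05765 L/cmH2O = 0.3459 s.
t = −τ·ln(1 − 0.95) = −0.3459·ln(0.05) = 1.036 s.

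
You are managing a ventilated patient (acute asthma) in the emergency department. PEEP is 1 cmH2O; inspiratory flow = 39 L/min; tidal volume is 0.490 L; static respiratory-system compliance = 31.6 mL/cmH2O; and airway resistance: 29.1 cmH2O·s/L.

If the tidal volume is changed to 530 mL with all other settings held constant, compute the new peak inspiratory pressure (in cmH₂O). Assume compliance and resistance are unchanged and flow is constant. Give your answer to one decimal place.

Flow: 39 L/min ÷ 60 = 0.65 L/s.
PIP = Vt/C + R·V̇ + PEEP (constant-flow equation of motion).
Only the elastic term changes: ΔPIP = ΔVt / C = (530 − 490) / 31.6 = 1.266 cmH2O.
Original PIP = 490/31.6 + 29.1×0.65 + 1 = 35.421 cmH2O; new PIP = 35.421 + (1.266) = 36.687 cmH2O.

36.7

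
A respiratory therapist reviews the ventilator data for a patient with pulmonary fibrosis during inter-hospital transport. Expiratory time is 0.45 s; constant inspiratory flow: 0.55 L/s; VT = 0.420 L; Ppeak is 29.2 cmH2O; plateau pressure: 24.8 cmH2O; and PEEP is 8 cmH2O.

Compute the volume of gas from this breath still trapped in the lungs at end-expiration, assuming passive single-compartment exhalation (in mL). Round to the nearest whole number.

R = (PIP − Pplat)/V̇ = (29.2 − 24.8) / 0.55 = 4.4/0.55 = 8.0 cmH2O·s/L.
C = Vt/(Pplat − PEEP) = 420.0 / (24.8 − 8) = 420.0/16.8 = 25.0 mL/cmH2O.
τ = R × C = 8.0 × 0.025 L/cmH2O = 0.2 s.
Fraction remaining = e^(−Te/τ) = e^(−0.45/0.2) = 0.1054.
Trapped volume = 420.0 × 0.1054 = 44.268 mL.

44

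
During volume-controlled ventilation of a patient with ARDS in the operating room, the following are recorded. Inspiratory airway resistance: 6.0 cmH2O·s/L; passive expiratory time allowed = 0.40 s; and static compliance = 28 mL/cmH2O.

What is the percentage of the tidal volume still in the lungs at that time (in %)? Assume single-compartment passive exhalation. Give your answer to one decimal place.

τ = R × C = 6.0 × 28 mL/cmH2O = 6.0 × 0.028 L/cmH2O = 0.168 s.
Passive exhalation: V(t)/V₀ = e^(−t/τ) = e^(−0.40/0.168) = 0.09246.
Fraction remaining = 0.09246 → 9.246%.

9.2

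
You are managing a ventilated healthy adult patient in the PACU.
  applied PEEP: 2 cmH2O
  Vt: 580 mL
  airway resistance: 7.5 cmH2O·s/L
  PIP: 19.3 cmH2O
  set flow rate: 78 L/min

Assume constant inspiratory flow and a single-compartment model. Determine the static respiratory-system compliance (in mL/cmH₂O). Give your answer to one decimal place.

76.8

Flow: 78 L/min ÷ 60 = 1.3 L/s.
Equation of motion (constant flow): PIP = Vt/C + R·V̇ + PEEP.
Vt/C = PIP − R·V̇ − PEEP = 19.3 − 7.5×1.3 − 2 = 19.3 − 9.75 − 2 = 7.55 cmH2O.
C = Vt / 7.55 = 580 / 7.55 = 76.821 mL/cmH2O.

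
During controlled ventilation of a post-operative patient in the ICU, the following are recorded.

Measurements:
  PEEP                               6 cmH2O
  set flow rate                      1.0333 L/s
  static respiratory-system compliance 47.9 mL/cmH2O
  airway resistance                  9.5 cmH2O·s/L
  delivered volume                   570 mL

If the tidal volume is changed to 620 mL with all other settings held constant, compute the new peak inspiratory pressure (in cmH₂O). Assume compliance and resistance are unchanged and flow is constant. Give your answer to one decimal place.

PIP = Vt/C + R·V̇ + PEEP (constant-flow equation of motion).
Only the elastic term changes: ΔPIP = ΔVt / C = (620 − 570) / 47.9 = 1.044 cmH2O.
Original PIP = 570/47.9 + 9.5×1.0333 + 6 = 27.716 cmH2O; new PIP = 27.716 + (1.044) = 28.76 cmH2O.

28.8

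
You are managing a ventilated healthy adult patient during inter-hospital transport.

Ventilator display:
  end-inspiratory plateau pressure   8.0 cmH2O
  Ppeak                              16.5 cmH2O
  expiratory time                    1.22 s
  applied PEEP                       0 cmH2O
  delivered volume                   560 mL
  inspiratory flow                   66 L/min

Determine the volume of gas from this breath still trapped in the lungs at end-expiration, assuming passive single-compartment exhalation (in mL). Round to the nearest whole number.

Flow: 66 L/min ÷ 60 = 1.1 L/s.
R = (PIP − Pplat)/V̇ = (16.5 − 8.0) / 1.1 = 8.5/1.1 = 7.727 cmH2O·s/L.
C = Vt/(Pplat − PEEP) = 560.0 / (8.0 − 0) = 560.0/8.0 = 70.0 mL/cmH2O.
τ = R × C = 7.727 × 0.07 L/cmH2O = 0.5409 s.
Fraction remaining = e^(−Te/τ) = e^(−1.22/0.5409) = 0.1048.
Trapped volume = 560.0 × 0.1048 = 58.688 mL.

59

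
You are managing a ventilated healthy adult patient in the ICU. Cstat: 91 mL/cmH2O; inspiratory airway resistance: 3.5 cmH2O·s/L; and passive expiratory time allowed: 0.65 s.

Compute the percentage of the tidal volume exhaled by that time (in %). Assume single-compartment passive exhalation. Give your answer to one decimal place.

τ = R × C = 3.5 × 91 mL/cmH2O = 3.5 × 0.091 L/cmH2O = 0.3185 s.
Passive exhalation: V(t)/V₀ = e^(−t/τ) = e^(−0.65/0.3185) = 0.1299.
Fraction exhaled = 1 − 0.1299 = 0.8701 → 87.01%.

87.0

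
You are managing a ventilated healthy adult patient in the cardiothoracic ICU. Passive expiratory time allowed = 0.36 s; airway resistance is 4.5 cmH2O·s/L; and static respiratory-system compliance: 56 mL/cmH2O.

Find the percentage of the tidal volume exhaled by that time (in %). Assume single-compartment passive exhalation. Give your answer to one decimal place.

76.0

τ = R × C = 4.5 × 56 mL/cmH2O = 4.5 × 0.056 L/cmH2O = 0.252 s.
Passive exhalation: V(t)/V₀ = e^(−t/τ) = e^(−0.36/0.252) = 0.2397.
Fraction exhaled = 1 − 0.2397 = 0.7603 → 76.03%.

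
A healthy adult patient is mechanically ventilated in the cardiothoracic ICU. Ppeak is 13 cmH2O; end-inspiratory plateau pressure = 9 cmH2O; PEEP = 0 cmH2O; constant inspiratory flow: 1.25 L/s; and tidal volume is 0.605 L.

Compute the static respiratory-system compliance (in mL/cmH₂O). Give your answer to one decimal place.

67.2

Cstat = Vt / (Pplat − PEEP) = 605 / (9 − 0) = 605 / 9.0 = 67.222 mL/cmH2O.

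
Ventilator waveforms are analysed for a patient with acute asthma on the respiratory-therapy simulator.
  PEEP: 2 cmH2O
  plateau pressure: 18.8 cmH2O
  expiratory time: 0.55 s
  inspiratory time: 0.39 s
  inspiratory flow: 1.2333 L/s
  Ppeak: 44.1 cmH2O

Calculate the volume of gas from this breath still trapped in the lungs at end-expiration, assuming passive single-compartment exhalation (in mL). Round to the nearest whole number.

Vt = flow × Ti = 1.2333 L/s × 0.39 s × 1000 mL/L = 480.99 mL.
R = (PIP − Pplat)/V̇ = (44.1 − 18.8) / 1.2333 = 25.3/1.2333 = 20.514 cmH2O·s/L.
C = Vt/(Pplat − PEEP) = 480.99 / (18.8 − 2) = 480.99/16.8 = 28.63 mL/cmH2O.
τ = R × C = 20.514 × 0.02863 L/cmH2O = 0.5873 s.
Fraction remaining = e^(−Te/τ) = e^(−0.55/0.5873) = 0.392.
Trapped volume = 480.99 × 0.392 = 188.55 mL.

189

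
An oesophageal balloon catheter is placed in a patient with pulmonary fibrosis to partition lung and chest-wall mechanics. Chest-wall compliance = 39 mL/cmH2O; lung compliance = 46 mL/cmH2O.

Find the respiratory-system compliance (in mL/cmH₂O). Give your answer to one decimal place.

21.1

Lung and chest wall are elastances in series: 1/Crs = 1/CL + 1/Ccw.
1/Crs = 1/46 + 1/39 = 0.04738.
Crs = 21.106 mL/cmH2O.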